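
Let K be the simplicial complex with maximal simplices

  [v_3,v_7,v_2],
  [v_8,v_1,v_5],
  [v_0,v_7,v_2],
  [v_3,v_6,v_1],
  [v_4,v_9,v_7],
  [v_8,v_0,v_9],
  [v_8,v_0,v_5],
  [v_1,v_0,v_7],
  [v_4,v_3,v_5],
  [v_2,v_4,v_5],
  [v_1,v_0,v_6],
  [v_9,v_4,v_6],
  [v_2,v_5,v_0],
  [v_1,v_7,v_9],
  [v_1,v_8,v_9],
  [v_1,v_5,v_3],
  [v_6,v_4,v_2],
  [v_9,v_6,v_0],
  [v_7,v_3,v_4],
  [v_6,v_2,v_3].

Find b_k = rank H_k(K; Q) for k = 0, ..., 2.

b_0 = 1, b_1 = 1, b_2 = 0.

Fix the vertex order v_0 < v_1 < v_2 < v_3 < v_4 < v_5 < v_6 < v_7 < v_8 < v_9 and write every simplex with vertices in increasing order. Then dim K = 2 and the simplices of K are:

  0-simplices (10): [v_0], [v_1], [v_2], [v_3], [v_4], [v_5], [v_6], [v_7], [v_8], [v_9]
  1-simplices (30): (30 of them)
  2-simplices (20): (20 of them)

so the chain groups are C_0 ≅ Z^10, C_1 ≅ Z^30, C_2 ≅ Z^20.

∂_1: C_1 → C_0 maps an edge to its endpoints' difference, ∂[p,q] = q − p. For instance
  ∂[v_1,v_9] = [v_9] − [v_1].
The 10×30 boundary matrix has rank 9 and Smith normal form diag(1,1,1,1,1,1,1,1,1).

The boundary map ∂_2: C_2 → C_1 maps a triangle to the signed sum of its edges. For instance
  ∂[v_3,v_4,v_7] = [v_4,v_7] − [v_3,v_7] + [v_3,v_4],
  ∂[v_0,v_1,v_6] = [v_1,v_6] − [v_0,v_6] + [v_0,v_1].
As a 30×20 matrix over Z this has rank 20, with invariant factors (1,1,1,1,1,1,1,1,1,1,1,1,1,1,1,1,1,1,1,2).

Now H_k = ker ∂_k / im ∂_{k+1}, so:

  H_0: rank C_0 − rank ∂_1 = 10 − 9 = 1, and the invariant factors of ∂_1 are all 1, so H_0 = Z.
  H_1: rank ker ∂_1 − rank ∂_2 = (30 − 9) − 20 = 1, and ∂_2 has invariant factor 2 > 1, so H_1 = Z ⊕ Z/2.
  H_2: rank ker ∂_2 − rank ∂_3 = (20 − 20) − 0 = 0, and there is no ∂_3, so H_2 = 0.

As a check, the Euler characteristic is 10 − 30 + 20 = 0, which agrees with 1 − 1 + 0 = 0.

Hence the Betti numbers are b_0 = 1, b_1 = 1, b_2 = 0.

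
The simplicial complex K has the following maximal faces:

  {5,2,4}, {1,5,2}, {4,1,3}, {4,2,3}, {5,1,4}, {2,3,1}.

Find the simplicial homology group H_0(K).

H_0 ≅ Z.

Take the total order 1 < 2 < 3 < 4 < 5 on the vertex set. Then K (dimension 2) consists of the simplices:

  0-simplices (5): [1], [2], [3], [4], [5]
  1-simplices (9): [1,2], [1,3], [1,4], [1,5], [2,3], [2,4], [2,5], [3,4], [4,5]
  2-simplices (6): [1,2,3], [1,2,5], [1,3,4], [1,4,5], [2,3,4], [2,4,5]

giving chain groups C_0 ≅ Z^5, C_1 ≅ Z^9, C_2 ≅ Z^6.

Boundary ∂_1: C_1 → C_0 maps an edge to its endpoints' difference, ∂[p,q] = q − p.
As a 5×9 matrix over Z this has rank 4, with invariant factors (1,1,1,1).

Boundary ∂_2: C_2 → C_1 acts by ∂[p,q,r] = [q,r] − [p,r] + [p,q]. For instance
  ∂[1,3,4] = [3,4] − [1,4] + [1,3],
  ∂[1,2,5] = [2,5] − [1,5] + [1,2].
The 9×6 boundary matrix has rank 5 and Smith normal form diag(1,1,1,1,1).

Reading off H_k = ker ∂_k / im ∂_{k+1}:

  H_0: rank C_0 − rank ∂_1 = 5 − 4 = 1, and the invariant factors of ∂_1 are all 1, so H_0 ≅ Z.

(K is a triangulation of the 2-sphere S^2.)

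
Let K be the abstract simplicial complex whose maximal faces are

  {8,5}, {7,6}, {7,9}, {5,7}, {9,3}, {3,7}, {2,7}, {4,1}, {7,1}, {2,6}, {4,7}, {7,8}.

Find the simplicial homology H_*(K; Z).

H_0 ≅ Z,  H_1 ≅ Z^4.

K has 9 vertices, 12 edges.
rank ∂_0 = 0, rank ∂_1 = 8 ⇒ b_0 = 9 − 0 − 8 = 1; all invariant factors of ∂_1 are 1 so no torsion. So H_0 = Z.
rank ∂_1 = 8, rank ∂_2 = 0 ⇒ b_1 = 12 − 8 − 0 = 4. So H_1 = Z^4.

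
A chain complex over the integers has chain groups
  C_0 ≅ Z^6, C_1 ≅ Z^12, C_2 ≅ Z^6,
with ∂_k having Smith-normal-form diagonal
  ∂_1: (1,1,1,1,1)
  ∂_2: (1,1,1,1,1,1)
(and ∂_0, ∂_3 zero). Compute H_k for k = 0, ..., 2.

H_0: b_0 = 6 − 0 − 5 = 1; torsion from ∂_1 factors > 1: none. So H_0 = Z.
H_1: b_1 = 12 − 5 − 6 = 1; torsion from ∂_2 factors > 1: none. So H_1 = Z.
H_2: b_2 = 6 − 6 − 0 = 0; torsion from ∂_3 factors > 1: none. So H_2 = 0.

H_0 = Z,  H_1 = Z,  H_2 = 0.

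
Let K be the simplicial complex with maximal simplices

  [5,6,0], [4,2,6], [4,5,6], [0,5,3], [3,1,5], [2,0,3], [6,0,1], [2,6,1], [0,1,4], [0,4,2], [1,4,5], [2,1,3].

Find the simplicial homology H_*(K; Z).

H_0 = Z,  H_1 = Z/2,  H_2 = 0.

Order the vertices as 0 < 1 < 2 < 3 < 4 < 5 < 6. Listing each simplex with vertices in this order, K has dimension 2 with simplices:

  0-simplices (7): [0], [1], [2], [3], [4], [5], [6]
  1-simplices (18): [0,1], [0,2], [0,3], [0,4], [0,5], [0,6], [1,2], [1,3], [1,4], [1,5], [1,6], [2,3], [2,4], [2,6], [3,5], [4,5], [4,6], [5,6]
  2-simplices (12): [0,1,4], [0,1,6], [0,2,3], [0,2,4], [0,3,5], [0,5,6], [1,2,3], [1,2,6], [1,3,5], [1,4,5], [2,4,6], [4,5,6]

so the chain groups are C_0 ≅ Z^7, C_1 ≅ Z^18, C_2 ≅ Z^12.

Boundary ∂_1: C_1 → C_0 is given by ∂[p,q] = [q] − [p]. For instance
  ∂[0,4] = [4] − [0].
The 7×18 boundary matrix has rank 6 and Smith normal form diag(1,1,1,1,1,1).

∂_2: C_2 → C_1 maps a triangle to the signed sum of its edges. For instance
  ∂[0,1,4] = [1,4] − [0,4] + [0,1],
  ∂[0,2,4] = [2,4] − [0,4] + [0,2].
The 18×12 boundary matrix has rank 12 and Smith normal form diag(1,1,1,1,1,1,1,1,1,1,1,2).

Reading off H_k = ker ∂_k / im ∂_{k+1}:

  H_0: rank C_0 − rank ∂_1 = 7 − 6 = 1, and the invariant factors of ∂_1 are all 1, so H_0 = Z.
  H_1: rank ker ∂_1 − rank ∂_2 = (18 − 6) − 12 = 0, and ∂_2 has invariant factor 2 > 1, so H_1 = Z/2.
  H_2: rank ker ∂_2 − rank ∂_3 = (12 − 12) − 0 = 0, and there is no ∂_3, so H_2 = 0.

(K is a triangulation of the real projective plane RP^2.)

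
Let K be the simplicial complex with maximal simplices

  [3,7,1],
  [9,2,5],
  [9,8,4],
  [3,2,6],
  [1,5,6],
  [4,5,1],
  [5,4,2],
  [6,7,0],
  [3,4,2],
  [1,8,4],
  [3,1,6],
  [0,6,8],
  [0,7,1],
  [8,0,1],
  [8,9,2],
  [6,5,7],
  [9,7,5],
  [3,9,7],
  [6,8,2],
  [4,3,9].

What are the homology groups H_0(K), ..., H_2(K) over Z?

H_0 ≅ Z,  H_1 ≅ Z ⊕ Z/2Z,  H_2 = 0.

Fix the vertex order 0 < 1 < 2 < 3 < 4 < 5 < 6 < 7 < 8 < 9 and write every simplex with vertices in increasing order. Then dim K = 2 and the simplices of K are:

  0-simplices (10): [0], [1], [2], [3], [4], [5], [6], [7], [8], [9]
  1-simplices (30): (30 of them)
  2-simplices (20): (20 of them)

Hence C_0 ≅ Z^10, C_1 ≅ Z^30, C_2 ≅ Z^20.

Boundary ∂_1: C_1 → C_0 sends each edge [p,q] (with p < q) to q − p.
This gives a 10×30 integer matrix of rank 9; reducing to Smith normal form yields diagonal entries (1,1,1,1,1,1,1,1,1).

∂_2: C_2 → C_1 sends each 2-simplex [p,q,r] to [q,r] − [p,r] + [p,q]. For instance
  ∂[5,6,7] = [6,7] − [5,7] + [5,6],
  ∂[1,4,5] = [4,5] − [1,5] + [1,4].
The resulting 30×20 matrix has rank 20, and its Smith normal form has invariant factors (1,1,1,1,1,1,1,1,1,1,1,1,1,1,1,1,1,1,1,2).

Now H_k = ker ∂_k / im ∂_{k+1}, so:

  H_0: rank C_0 − rank ∂_1 = 10 − 9 = 1, and the invariant factors of ∂_1 are all 1, so H_0 ≅ Z.
  H_1: rank ker ∂_1 − rank ∂_2 = (30 − 9) − 20 = 1, and ∂_2 has invariant factor 2 > 1, so H_1 ≅ Z ⊕ Z/2Z.
  H_2: rank ker ∂_2 − rank ∂_3 = (20 − 20) − 0 = 0, and there is no ∂_3, so H_2 ≅ 0.

As a check, the Euler characteristic is 10 − 30 + 20 = 0, which agrees with 1 − 1 + 0 = 0.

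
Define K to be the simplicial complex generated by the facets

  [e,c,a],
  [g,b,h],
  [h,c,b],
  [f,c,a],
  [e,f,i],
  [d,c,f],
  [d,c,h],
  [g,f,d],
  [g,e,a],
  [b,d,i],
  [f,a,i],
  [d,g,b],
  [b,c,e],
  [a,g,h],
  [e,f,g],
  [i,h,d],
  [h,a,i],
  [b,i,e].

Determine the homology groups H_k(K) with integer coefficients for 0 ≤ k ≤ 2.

H_0 = Z,  H_1 = Z ⊕ Z/2,  H_2 = 0.

Order the vertices as a < b < c < d < e < f < g < h < i. Listing each simplex with vertices in this order, K has dimension 2 with simplices:

  0-simplices (9): a, b, c, d, e, f, g, h, i
  1-simplices (27): ac, ae, af, ag, ah, ai, bc, bd, be, bg, bh, bi, cd, ce, cf, ch, df, dg, dh, di, ef, eg, ei, fg, fi, gh, hi
  2-simplices (18): ace, acf, aeg, afi, agh, ahi, bce, bch, bdg, bdi, bei, bgh, cdf, cdh, dfg, dhi, efg, efi

Hence C_0 ≅ Z^9, C_1 ≅ Z^27, C_2 ≅ Z^18.

∂_1: C_1 → C_0 is given by ∂[p,q] = [q] − [p].
The 9×27 boundary matrix has rank 8 and Smith normal form diag(1,1,1,1,1,1,1,1).

∂_2: C_2 → C_1 acts by ∂[p,q,r] = [q,r] − [p,r] + [p,q]. For instance
  ∂afi = fi − ai + af,
  ∂dfg = fg − dg + df.
The resulting 27×18 matrix has rank 18, and its Smith normal form has invariant factors (1,1,1,1,1,1,1,1,1,1,1,1,1,1,1,1,1,2).

Reading off H_k = ker ∂_k / im ∂_{k+1}:

  H_0: rank C_0 − rank ∂_1 = 9 − 8 = 1, and the invariant factors of ∂_1 are all 1, so H_0 ≅ Z.
  H_1: rank ker ∂_1 − rank ∂_2 = (27 − 8) − 18 = 1, and ∂_2 has invariant factor 2 > 1, so H_1 ≅ Z ⊕ Z/2.
  H_2: rank ker ∂_2 − rank ∂_3 = (18 − 18) − 0 = 0, and there is no ∂_3, so H_2 ≅ 0.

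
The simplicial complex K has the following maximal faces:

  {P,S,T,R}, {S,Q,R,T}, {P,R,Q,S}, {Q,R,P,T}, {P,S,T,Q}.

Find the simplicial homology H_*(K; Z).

K has 5 vertices, 10 edges, 10 triangles, 5 3-simplices.
rank ∂_0 = 0, rank ∂_1 = 4 ⇒ b_0 = 5 − 0 − 4 = 1; all invariant factors of ∂_1 are 1 so no torsion. So H_0 = Z.
rank ∂_1 = 4, rank ∂_2 = 6 ⇒ b_1 = 10 − 4 − 6 = 0; all invariant factors of ∂_2 are 1 so no torsion. So H_1 = 0.
rank ∂_2 = 6, rank ∂_3 = 4 ⇒ b_2 = 10 − 6 − 4 = 0; all invariant factors of ∂_3 are 1 so no torsion. So H_2 = 0.
rank ∂_3 = 4, rank ∂_4 = 0 ⇒ b_3 = 5 − 4 − 0 = 1. So H_3 = Z.

H_0 ≅ Z,  H_1 = 0,  H_2 = 0,  H_3 ≅ Z.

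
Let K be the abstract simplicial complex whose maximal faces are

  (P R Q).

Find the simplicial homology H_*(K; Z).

H_0 = Z,  H_1 = 0,  H_2 = 0.

Fix the vertex order P < Q < R and write every simplex with vertices in increasing order. Then dim K = 2 and the simplices of K are:

  0-simplices (3): P, Q, R
  1-simplices (3): PQ, PR, QR
  2-simplices (1): PQR

so the chain groups are C_0 ≅ Z^3, C_1 ≅ Z^3, C_2 ≅ Z^1.

Boundary ∂_1: C_1 → C_0 maps an edge to its endpoints' difference, ∂[p,q] = q − p.
As a 3×3 matrix over Z this has rank 2, with invariant factors (1,1).

Boundary ∂_2: C_2 → C_1 acts by ∂[p,q,r] = [q,r] − [p,r] + [p,q]. For instance
  ∂PQR = QR − PR + PQ.
As a 3×1 matrix over Z this has rank 1, with invariant factors (1).

Computing H_k = (kernel of ∂_k) / (image of ∂_{k+1}):

  H_0: rank C_0 − rank ∂_1 = 3 − 2 = 1, and the invariant factors of ∂_1 are all 1, so H_0 = Z.
  H_1: rank ker ∂_1 − rank ∂_2 = (3 − 2) − 1 = 0, and the invariant factors of ∂_2 are all 1, so H_1 = 0.
  H_2: rank ker ∂_2 − rank ∂_3 = (1 − 1) − 0 = 0, and there is no ∂_3, so H_2 = 0.

As a check, the Euler characteristic is 3 − 3 + 1 = 1, which agrees with 1 − 0 + 0 = 1.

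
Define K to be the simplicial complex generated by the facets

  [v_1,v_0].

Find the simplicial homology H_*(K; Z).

K has 2 vertices, 1 edge.
rank ∂_0 = 0, rank ∂_1 = 1 ⇒ b_0 = 2 − 0 − 1 = 1; all invariant factors of ∂_1 are 1 so no torsion. So H_0 = Z.
rank ∂_1 = 1, rank ∂_2 = 0 ⇒ b_1 = 1 − 1 − 0 = 0. So H_1 = 0.

H_0 ≅ Z,  H_1 = 0.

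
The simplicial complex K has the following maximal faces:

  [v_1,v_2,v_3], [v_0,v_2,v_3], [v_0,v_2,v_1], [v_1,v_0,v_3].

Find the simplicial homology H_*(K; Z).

H_0 = Z,  H_1 = 0,  H_2 = Z.

We work with the vertex ordering v_0 < v_1 < v_2 < v_3. The simplices of K, each written with vertices in increasing order, are:

  0-simplices (4): [v_0], [v_1], [v_2], [v_3]
  1-simplices (6): [v_0,v_1], [v_0,v_2], [v_0,v_3], [v_1,v_2], [v_1,v_3], [v_2,v_3]
  2-simplices (4): [v_0,v_1,v_2], [v_0,v_1,v_3], [v_0,v_2,v_3], [v_1,v_2,v_3]

giving chain groups C_0 ≅ Z^4, C_1 ≅ Z^6, C_2 ≅ Z^4.

∂_1: C_1 → C_0 is given by ∂[p,q] = [q] − [p].
The 4×6 boundary matrix has rank 3 and Smith normal form diag(1,1,1).

Boundary ∂_2: C_2 → C_1 acts by ∂[p,q,r] = [q,r] − [p,r] + [p,q]. For instance
  ∂[v_0,v_1,v_3] = [v_1,v_3] − [v_0,v_3] + [v_0,v_1],
  ∂[v_1,v_2,v_3] = [v_2,v_3] − [v_1,v_3] + [v_1,v_2].
This gives a 6×4 integer matrix of rank 3; reducing to Smith normal form yields diagonal entries (1,1,1).

Now H_k = ker ∂_k / im ∂_{k+1}, so:

  H_0: rank C_0 − rank ∂_1 = 4 − 3 = 1, and the invariant factors of ∂_1 are all 1, so H_0 ≅ Z.
  H_1: rank ker ∂_1 − rank ∂_2 = (6 − 3) − 3 = 0, and the invariant factors of ∂_2 are all 1, so H_1 ≅ 0.
  H_2: rank ker ∂_2 − rank ∂_3 = (4 − 3) − 0 = 1, and there is no ∂_3, so H_2 ≅ Z.

(K is a triangulation of the 2-sphere S^2.)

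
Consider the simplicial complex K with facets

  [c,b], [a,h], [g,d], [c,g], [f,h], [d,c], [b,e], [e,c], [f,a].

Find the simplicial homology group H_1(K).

We work with the vertex ordering a < b < c < d < e < f < g < h. The simplices of K, each written with vertices in increasing order, are:

  0-simplices (8): a, b, c, d, e, f, g, h
  1-simplices (9): af, ah, bc, be, cd, ce, cg, dg, fh

Hence C_0 ≅ Z^8, C_1 ≅ Z^9.

The boundary map ∂_1: C_1 → C_0 is given by ∂[p,q] = [q] − [p].
As a 8×9 matrix over Z this has rank 6, with invariant factors (1,1,1,1,1,1).

Computing H_k = (kernel of ∂_k) / (image of ∂_{k+1}):

  H_1: rank ker ∂_1 − rank ∂_2 = (9 − 6) − 0 = 3, and there is no ∂_2, so H_1 ≅ Z^3.

(K is a triangulation of the disjoint union of the circle S^1 and a wedge of 2 circles.)

H_1 ≅ Z^3.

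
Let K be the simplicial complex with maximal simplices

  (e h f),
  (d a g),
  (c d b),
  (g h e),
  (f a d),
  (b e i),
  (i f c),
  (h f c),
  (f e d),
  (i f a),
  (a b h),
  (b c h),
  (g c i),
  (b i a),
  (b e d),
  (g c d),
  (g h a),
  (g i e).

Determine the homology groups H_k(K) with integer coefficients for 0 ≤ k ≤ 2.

Take the total order a < b < c < d < e < f < g < h < i on the vertex set. Then K (dimension 2) consists of the simplices:

  0-simplices (9): a, b, c, d, e, f, g, h, i
  1-simplices (27): ab, ad, af, ag, ah, ai, bc, bd, be, bh, bi, cd, cf, cg, ch, ci, de, df, dg, ef, eg, eh, ei, fh, fi, gh, gi
  2-simplices (18): abh, abi, adf, adg, afi, agh, bcd, bch, bde, bei, cdg, cfh, cfi, cgi, def, efh, egh, egi

giving chain groups C_0 ≅ Z^9, C_1 ≅ Z^27, C_2 ≅ Z^18.

∂_1: C_1 → C_0 sends each edge [p,q] (with p < q) to q − p. For instance
  ∂ch = h − c.
The 9×27 boundary matrix has rank 8 and Smith normal form diag(1,1,1,1,1,1,1,1).

Boundary ∂_2: C_2 → C_1 maps a triangle to the signed sum of its edges. For instance
  ∂bde = de − be + bd,
  ∂def = ef − df + de.
The resulting 27×18 matrix has rank 17, and its Smith normal form has invariant factors (1,1,1,1,1,1,1,1,1,1,1,1,1,1,1,1,1).

From H_k ≅ ker(∂_k) / im(∂_{k+1}) we obtain:

  H_0: rank C_0 − rank ∂_1 = 9 − 8 = 1, and the invariant factors of ∂_1 are all 1, so H_0 ≅ Z.
  H_1: rank ker ∂_1 − rank ∂_2 = (27 − 8) − 17 = 2, and the invariant factors of ∂_2 are all 1, so H_1 ≅ Z^2.
  H_2: rank ker ∂_2 − rank ∂_3 = (18 − 17) − 0 = 1, and there is no ∂_3, so H_2 ≅ Z.

H_0 ≅ Z,  H_1 ≅ Z^2,  H_2 ≅ Z.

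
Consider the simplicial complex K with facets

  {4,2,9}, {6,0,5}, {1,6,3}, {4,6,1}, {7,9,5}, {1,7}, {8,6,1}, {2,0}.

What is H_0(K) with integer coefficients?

H_0 ≅ Z.

We work with the vertex ordering 0 < 1 < 2 < 3 < 4 < 5 < 6 < 7 < 8 < 9. The simplices of K, each written with vertices in increasing order, are:

  0-simplices (10): [0], [1], [2], [3], [4], [5], [6], [7], [8], [9]
  1-simplices (18): [0,2], [0,5], [0,6], [1,3], [1,4], [1,6], [1,7], [1,8], [2,4], [2,9], [3,6], [4,6], [4,9], [5,6], [5,7], [5,9], [6,8], [7,9]
  2-simplices (6): [0,5,6], [1,3,6], [1,4,6], [1,6,8], [2,4,9], [5,7,9]

giving chain groups C_0 ≅ Z^10, C_1 ≅ Z^18, C_2 ≅ Z^6.

∂_1: C_1 → C_0 sends each edge [p,q] (with p < q) to q − p. For instance
  ∂[0,2] = [2] − [0].
The resulting 10×18 matrix has rank 9, and its Smith normal form has invariant factors (1,1,1,1,1,1,1,1,1).

The boundary map ∂_2: C_2 → C_1 sends each 2-simplex [p,q,r] to [q,r] − [p,r] + [p,q]. For instance
  ∂[2,4,9] = [4,9] − [2,9] + [2,4],
  ∂[1,3,6] = [3,6] − [1,6] + [1,3].
As a 18×6 matrix over Z this has rank 6, with invariant factors (1,1,1,1,1,1).

From H_k ≅ ker(∂_k) / im(∂_{k+1}) we obtain:

  H_0: rank C_0 − rank ∂_1 = 10 − 9 = 1, and the invariant factors of ∂_1 are all 1, so H_0 = Z.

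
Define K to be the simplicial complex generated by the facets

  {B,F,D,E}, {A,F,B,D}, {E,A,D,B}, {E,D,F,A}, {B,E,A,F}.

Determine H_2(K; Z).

K has 5 vertices, 10 edges, 10 triangles, 5 3-simplices.
rank ∂_2 = 6, rank ∂_3 = 4 ⇒ b_2 = 10 − 6 − 4 = 0; all invariant factors of ∂_3 are 1 so no torsion. So H_2 = 0.

H_2 ≅ 0.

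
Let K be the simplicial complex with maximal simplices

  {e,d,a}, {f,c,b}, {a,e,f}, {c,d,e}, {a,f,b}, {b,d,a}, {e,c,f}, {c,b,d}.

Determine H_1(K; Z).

Fix the vertex order a < b < c < d < e < f and write every simplex with vertices in increasing order. Then dim K = 2 and the simplices of K are:

  0-simplices (6): a, b, c, d, e, f
  1-simplices (12): ab, ad, ae, af, bc, bd, bf, cd, ce, cf, de, ef
  2-simplices (8): abd, abf, ade, aef, bcd, bcf, cde, cef

so the chain groups are C_0 ≅ Z^6, C_1 ≅ Z^12, C_2 ≅ Z^8.

∂_1: C_1 → C_0 sends each edge [p,q] (with p < q) to q − p. For instance
  ∂cf = f − c.
The 6×12 boundary matrix has rank 5 and Smith normal form diag(1,1,1,1,1).

Boundary ∂_2: C_2 → C_1 maps a triangle to the signed sum of its edges. For instance
  ∂abf = bf − af + ab,
  ∂ade = de − ae + ad.
This gives a 12×8 integer matrix of rank 7; reducing to Smith normal form yields diagonal entries (1,1,1,1,1,1,1).

Reading off H_k = ker ∂_k / im ∂_{k+1}:

  H_1: rank ker ∂_1 − rank ∂_2 = (12 − 5) − 7 = 0, and the invariant factors of ∂_2 are all 1, so H_1 ≅ 0.

H_1 ≅ 0.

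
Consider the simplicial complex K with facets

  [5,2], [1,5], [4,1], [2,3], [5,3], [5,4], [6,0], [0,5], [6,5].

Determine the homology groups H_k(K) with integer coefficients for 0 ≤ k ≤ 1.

Fix the vertex order 0 < 1 < 2 < 3 < 4 < 5 < 6 and write every simplex with vertices in increasing order. Then dim K = 1 and the simplices of K are:

  0-simplices (7): [0], [1], [2], [3], [4], [5], [6]
  1-simplices (9): [0,5], [0,6], [1,4], [1,5], [2,3], [2,5], [3,5], [4,5], [5,6]

giving chain groups C_0 ≅ Z^7, C_1 ≅ Z^9.

Boundary ∂_1: C_1 → C_0 maps an edge to its endpoints' difference, ∂[p,q] = q − p.
As a 7×9 matrix over Z this has rank 6, with invariant factors (1,1,1,1,1,1).

Computing H_k = (kernel of ∂_k) / (image of ∂_{k+1}):

  H_0: rank C_0 − rank ∂_1 = 7 − 6 = 1, and the invariant factors of ∂_1 are all 1, so H_0 = Z.
  H_1: rank ker ∂_1 − rank ∂_2 = (9 − 6) − 0 = 3, and there is no ∂_2, so H_1 = Z^3.

(K is a triangulation of a wedge of 3 circles.)

H_0 ≅ Z,  H_1 ≅ Z^3.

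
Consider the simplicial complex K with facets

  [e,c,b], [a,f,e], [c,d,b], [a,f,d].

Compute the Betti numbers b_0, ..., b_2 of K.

We work with the vertex ordering a < b < c < d < e < f. The simplices of K, each written with vertices in increasing order, are:

  0-simplices (6): a, b, c, d, e, f
  1-simplices (10): ad, ae, af, bc, bd, be, cd, ce, df, ef
  2-simplices (4): adf, aef, bcd, bce

Hence C_0 ≅ Z^6, C_1 ≅ Z^10, C_2 ≅ Z^4.

The boundary map ∂_1: C_1 → C_0 is given by ∂[p,q] = [q] − [p].
The resulting 6×10 matrix has rank 5, and its Smith normal form has invariant factors (1,1,1,1,1).

∂_2: C_2 → C_1 acts by ∂[p,q,r] = [q,r] − [p,r] + [p,q]. For instance
  ∂aef = ef − af + ae,
  ∂bce = ce − be + bc.
The 10×4 boundary matrix has rank 4 and Smith normal form diag(1,1,1,1).

Now H_k = ker ∂_k / im ∂_{k+1}, so:

  H_0: rank C_0 − rank ∂_1 = 6 − 5 = 1, and the invariant factors of ∂_1 are all 1, so H_0 = Z.
  H_1: rank ker ∂_1 − rank ∂_2 = (10 − 5) − 4 = 1, and the invariant factors of ∂_2 are all 1, so H_1 = Z.
  H_2: rank ker ∂_2 − rank ∂_3 = (4 − 4) − 0 = 0, and there is no ∂_3, so H_2 = 0.

Hence the Betti numbers are b_0 = 1, b_1 = 1, b_2 = 0.

b_0 = 1, b_1 = 1, b_2 = 0.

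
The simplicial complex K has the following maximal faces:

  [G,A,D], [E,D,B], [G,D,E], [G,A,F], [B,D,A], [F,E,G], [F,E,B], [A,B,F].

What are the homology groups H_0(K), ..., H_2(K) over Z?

We work with the vertex ordering A < B < D < E < F < G. The simplices of K, each written with vertices in increasing order, are:

  0-simplices (6): A, B, D, E, F, G
  1-simplices (12): AB, AD, AF, AG, BD, BE, BF, DE, DG, EF, EG, FG
  2-simplices (8): ABD, ABF, ADG, AFG, BDE, BEF, DEG, EFG

so the chain groups are C_0 ≅ Z^6, C_1 ≅ Z^12, C_2 ≅ Z^8.

Boundary ∂_1: C_1 → C_0 is given by ∂[p,q] = [q] − [p]. For instance
  ∂EF = F − E.
This gives a 6×12 integer matrix of rank 5; reducing to Smith normal form yields diagonal entries (1,1,1,1,1).

Boundary ∂_2: C_2 → C_1 sends each 2-simplex [p,q,r] to [q,r] − [p,r] + [p,q]. For instance
  ∂EFG = FG − EG + EF,
  ∂ABF = BF − AF + AB.
The resulting 12×8 matrix has rank 7, and its Smith normal form has invariant factors (1,1,1,1,1,1,1).

From H_k ≅ ker(∂_k) / im(∂_{k+1}) we obtain:

  H_0: rank C_0 − rank ∂_1 = 6 − 5 = 1, and the invariant factors of ∂_1 are all 1, so H_0 = Z.
  H_1: rank ker ∂_1 − rank ∂_2 = (12 − 5) − 7 = 0, and the invariant factors of ∂_2 are all 1, so H_1 = 0.
  H_2: rank ker ∂_2 − rank ∂_3 = (8 − 7) − 0 = 1, and there is no ∂_3, so H_2 = Z.

(K is a triangulation of the 2-sphere S^2.)

H_0 = Z,  H_1 = 0,  H_2 = Z.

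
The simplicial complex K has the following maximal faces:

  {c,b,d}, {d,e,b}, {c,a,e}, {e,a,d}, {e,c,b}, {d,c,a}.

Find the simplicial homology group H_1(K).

Take the total order a < b < c < d < e on the vertex set. Then K (dimension 2) consists of the simplices:

  0-simplices (5): a, b, c, d, e
  1-simplices (9): ac, ad, ae, bc, bd, be, cd, ce, de
  2-simplices (6): acd, ace, ade, bcd, bce, bde

giving chain groups C_0 ≅ Z^5, C_1 ≅ Z^9, C_2 ≅ Z^6.

Boundary ∂_1: C_1 → C_0 is given by ∂[p,q] = [q] − [p].
The resulting 5×9 matrix has rank 4, and its Smith normal form has invariant factors (1,1,1,1).

Boundary ∂_2: C_2 → C_1 acts by ∂[p,q,r] = [q,r] − [p,r] + [p,q]. For instance
  ∂bcd = cd − bd + bc,
  ∂bce = ce − be + bc.
This gives a 9×6 integer matrix of rank 5; reducing to Smith normal form yields diagonal entries (1,1,1,1,1).

Now H_k = ker ∂_k / im ∂_{k+1}, so:

  H_1: rank ker ∂_1 − rank ∂_2 = (9 − 4) − 5 = 0, and the invariant factors of ∂_2 are all 1, so H_1 ≅ 0.

(K is a triangulation of the 2-sphere S^2.)

H_1 ≅ 0.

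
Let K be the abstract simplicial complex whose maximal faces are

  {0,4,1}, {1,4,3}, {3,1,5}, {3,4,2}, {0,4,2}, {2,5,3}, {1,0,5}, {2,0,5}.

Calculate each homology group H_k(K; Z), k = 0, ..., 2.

Fix the vertex order 0 < 1 < 2 < 3 < 4 < 5 and write every simplex with vertices in increasing order. Then dim K = 2 and the simplices of K are:

  0-simplices (6): [0], [1], [2], [3], [4], [5]
  1-simplices (12): [0,1], [0,2], [0,4], [0,5], [1,3], [1,4], [1,5], [2,3], [2,4], [2,5], [3,4], [3,5]
  2-simplices (8): [0,1,4], [0,1,5], [0,2,4], [0,2,5], [1,3,4], [1,3,5], [2,3,4], [2,3,5]

Hence C_0 ≅ Z^6, C_1 ≅ Z^12, C_2 ≅ Z^8.

Boundary ∂_1: C_1 → C_0 maps an edge to its endpoints' difference, ∂[p,q] = q − p. For instance
  ∂[1,3] = [3] − [1].
As a 6×12 matrix over Z this has rank 5, with invariant factors (1,1,1,1,1).

Boundary ∂_2: C_2 → C_1 acts by ∂[p,q,r] = [q,r] − [p,r] + [p,q]. For instance
  ∂[0,1,4] = [1,4] − [0,4] + [0,1],
  ∂[1,3,5] = [3,5] − [1,5] + [1,3].
The resulting 12×8 matrix has rank 7, and its Smith normal form has invariant factors (1,1,1,1,1,1,1).

Now H_k = ker ∂_k / im ∂_{k+1}, so:

  H_0: rank C_0 − rank ∂_1 = 6 − 5 = 1, and the invariant factors of ∂_1 are all 1, so H_0 = Z.
  H_1: rank ker ∂_1 − rank ∂_2 = (12 − 5) − 7 = 0, and the invariant factors of ∂_2 are all 1, so H_1 = 0.
  H_2: rank ker ∂_2 − rank ∂_3 = (8 − 7) − 0 = 1, and there is no ∂_3, so H_2 = Z.

(K is a triangulation of the 2-sphere S^2.)

H_0 ≅ Z,  H_1 = 0,  H_2 ≅ Z.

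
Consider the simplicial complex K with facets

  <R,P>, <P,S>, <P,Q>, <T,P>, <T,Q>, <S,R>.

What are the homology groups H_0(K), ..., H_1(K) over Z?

Take the total order P < Q < R < S < T on the vertex set. Then K (dimension 1) consists of the simplices:

  0-simplices (5): P, Q, R, S, T
  1-simplices (6): PQ, PR, PS, PT, QT, RS

giving chain groups C_0 ≅ Z^5, C_1 ≅ Z^6.

Boundary ∂_1: C_1 → C_0 is given by ∂[p,q] = [q] − [p]. For instance
  ∂QT = T − Q.
This gives a 5×6 integer matrix of rank 4; reducing to Smith normal form yields diagonal entries (1,1,1,1).

Reading off H_k = ker ∂_k / im ∂_{k+1}:

  H_0: rank C_0 − rank ∂_1 = 5 − 4 = 1, and the invariant factors of ∂_1 are all 1, so H_0 = Z.
  H_1: rank ker ∂_1 − rank ∂_2 = (6 − 4) − 0 = 2, and there is no ∂_2, so H_1 = Z^2.

As a check, the Euler characteristic is 5 − 6 = -1, which agrees with 1 − 2 = -1.

H_0 = Z,  H_1 = Z^2.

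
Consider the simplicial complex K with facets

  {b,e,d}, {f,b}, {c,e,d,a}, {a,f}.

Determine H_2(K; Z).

We work with the vertex ordering a < b < c < d < e < f. The simplices of K, each written with vertices in increasing order, are:

  0-simplices (6): a, b, c, d, e, f
  1-simplices (10): ac, ad, ae, af, bd, be, bf, cd, ce, de
  2-simplices (5): acd, ace, ade, bde, cde
  3-simplices (1): acde

Hence C_0 ≅ Z^6, C_1 ≅ Z^10, C_2 ≅ Z^5, C_3 ≅ Z^1.

Boundary ∂_1: C_1 → C_0 is given by ∂[p,q] = [q] − [p].
The resulting 6×10 matrix has rank 5, and its Smith normal form has invariant factors (1,1,1,1,1).

Boundary ∂_2: C_2 → C_1 acts by ∂[p,q,r] = [q,r] − [p,r] + [p,q]. For instance
  ∂acd = cd − ad + ac,
  ∂cde = de − ce + cd.
As a 10×5 matrix over Z this has rank 4, with invariant factors (1,1,1,1).

Boundary ∂_3: C_3 → C_2 sends each 3-simplex σ to the alternating sum Σ_i (−1)^i (σ with its i-th vertex removed). For instance
  ∂acde = cde − ade + ace − acd.
This gives a 5×1 integer matrix of rank 1; reducing to Smith normal form yields diagonal entries (1).

Computing H_k = (kernel of ∂_k) / (image of ∂_{k+1}):

  H_2: rank ker ∂_2 − rank ∂_3 = (5 − 4) − 1 = 0, and the invariant factors of ∂_3 are all 1, so H_2 = 0.

H_2 = 0.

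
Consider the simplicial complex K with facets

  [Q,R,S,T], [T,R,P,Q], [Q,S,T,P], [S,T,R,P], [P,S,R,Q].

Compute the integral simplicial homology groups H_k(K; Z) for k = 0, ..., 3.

H_0 = Z,  H_1 = 0,  H_2 = 0,  H_3 = Z.

We work with the vertex ordering P < Q < R < S < T. The simplices of K, each written with vertices in increasing order, are:

  0-simplices (5): P, Q, R, S, T
  1-simplices (10): PQ, PR, PS, PT, QR, QS, QT, RS, RT, ST
  2-simplices (10): PQR, PQS, PQT, PRS, PRT, PST, QRS, QRT, QST, RST
  3-simplices (5): PQRS, PQRT, PQST, PRST, QRST

so the chain groups are C_0 ≅ Z^5, C_1 ≅ Z^10, C_2 ≅ Z^10, C_3 ≅ Z^5.

∂_1: C_1 → C_0 maps an edge to its endpoints' difference, ∂[p,q] = q − p. For instance
  ∂PT = T − P.
The resulting 5×10 matrix has rank 4, and its Smith normal form has invariant factors (1,1,1,1).

The boundary map ∂_2: C_2 → C_1 sends each 2-simplex [p,q,r] to [q,r] − [p,r] + [p,q]. For instance
  ∂PQS = QS − PS + PQ,
  ∂PQT = QT − PT + PQ.
The resulting 10×10 matrix has rank 6, and its Smith normal form has invariant factors (1,1,1,1,1,1).

∂_3: C_3 → C_2 sends each 3-simplex σ to the alternating sum Σ_i (−1)^i (σ with its i-th vertex removed). For instance
  ∂QRST = RST − QST + QRT − QRS,
  ∂PQRT = QRT − PRT + PQT − PQR.
As a 10×5 matrix over Z this has rank 4, with invariant factors (1,1,1,1).

Reading off H_k = ker ∂_k / im ∂_{k+1}:

  H_0: rank C_0 − rank ∂_1 = 5 − 4 = 1, and the invariant factors of ∂_1 are all 1, so H_0 = Z.
  H_1: rank ker ∂_1 − rank ∂_2 = (10 − 4) − 6 = 0, and the invariant factors of ∂_2 are all 1, so H_1 = 0.
  H_2: rank ker ∂_2 − rank ∂_3 = (10 − 6) − 4 = 0, and the invariant factors of ∂_3 are all 1, so H_2 = 0.
  H_3: rank ker ∂_3 − rank ∂_4 = (5 − 4) − 0 = 1, and there is no ∂_4, so H_3 = Z.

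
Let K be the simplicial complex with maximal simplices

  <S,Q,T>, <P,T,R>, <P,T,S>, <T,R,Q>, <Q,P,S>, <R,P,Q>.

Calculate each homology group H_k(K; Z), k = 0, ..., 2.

H_0 = Z,  H_1 = 0,  H_2 = Z.

Fix the vertex order P < Q < R < S < T and write every simplex with vertices in increasing order. Then dim K = 2 and the simplices of K are:

  0-simplices (5): P, Q, R, S, T
  1-simplices (9): PQ, PR, PS, PT, QR, QS, QT, RT, ST
  2-simplices (6): PQR, PQS, PRT, PST, QRT, QST

so the chain groups are C_0 ≅ Z^5, C_1 ≅ Z^9, C_2 ≅ Z^6.

The boundary map ∂_1: C_1 → C_0 sends each edge [p,q] (with p < q) to q − p. For instance
  ∂PT = T − P.
The 5×9 boundary matrix has rank 4 and Smith normal form diag(1,1,1,1).

∂_2: C_2 → C_1 maps a triangle to the signed sum of its edges. For instance
  ∂QRT = RT − QT + QR,
  ∂QST = ST − QT + QS.
This gives a 9×6 integer matrix of rank 5; reducing to Smith normal form yields diagonal entries (1,1,1,1,1).

Reading off H_k = ker ∂_k / im ∂_{k+1}:

  H_0: rank C_0 − rank ∂_1 = 5 − 4 = 1, and the invariant factors of ∂_1 are all 1, so H_0 ≅ Z.
  H_1: rank ker ∂_1 − rank ∂_2 = (9 − 4) − 5 = 0, and the invariant factors of ∂_2 are all 1, so H_1 ≅ 0.
  H_2: rank ker ∂_2 − rank ∂_3 = (6 − 5) − 0 = 1, and there is no ∂_3, so H_2 ≅ Z.

(K is a triangulation of the 2-sphere S^2.)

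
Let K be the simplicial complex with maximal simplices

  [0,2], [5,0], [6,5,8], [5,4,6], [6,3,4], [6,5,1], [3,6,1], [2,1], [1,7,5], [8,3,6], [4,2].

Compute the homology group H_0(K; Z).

H_0 ≅ Z.

Fix the vertex order 0 < 1 < 2 < 3 < 4 < 5 < 6 < 7 < 8 and write every simplex with vertices in increasing order. Then dim K = 2 and the simplices of K are:

  0-simplices (9): [0], [1], [2], [3], [4], [5], [6], [7], [8]
  1-simplices (17): [0,2], [0,5], [1,2], [1,3], [1,5], [1,6], [1,7], [2,4], [3,4], [3,6], [3,8], [4,5], [4,6], [5,6], [5,7], [5,8], [6,8]
  2-simplices (7): [1,3,6], [1,5,6], [1,5,7], [3,4,6], [3,6,8], [4,5,6], [5,6,8]

giving chain groups C_0 ≅ Z^9, C_1 ≅ Z^17, C_2 ≅ Z^7.

∂_1: C_1 → C_0 sends each edge [p,q] (with p < q) to q − p.
This gives a 9×17 integer matrix of rank 8; reducing to Smith normal form yields diagonal entries (1,1,1,1,1,1,1,1).

∂_2: C_2 → C_1 maps a triangle to the signed sum of its edges. For instance
  ∂[3,4,6] = [4,6] − [3,6] + [3,4],
  ∂[4,5,6] = [5,6] − [4,6] + [4,5].
The resulting 17×7 matrix has rank 7, and its Smith normal form has invariant factors (1,1,1,1,1,1,1).

Reading off H_k = ker ∂_k / im ∂_{k+1}:

  H_0: rank C_0 − rank ∂_1 = 9 − 8 = 1, and the invariant factors of ∂_1 are all 1, so H_0 ≅ Z.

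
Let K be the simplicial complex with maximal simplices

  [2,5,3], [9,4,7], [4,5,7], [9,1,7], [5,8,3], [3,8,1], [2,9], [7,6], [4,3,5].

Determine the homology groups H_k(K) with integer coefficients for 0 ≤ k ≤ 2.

H_0 ≅ Z,  H_1 ≅ Z^2,  H_2 = 0.

We work with the vertex ordering 1 < 2 < 3 < 4 < 5 < 6 < 7 < 8 < 9. The simplices of K, each written with vertices in increasing order, are:

  0-simplices (9): [1], [2], [3], [4], [5], [6], [7], [8], [9]
  1-simplices (17): [1,3], [1,7], [1,8], [1,9], [2,3], [2,5], [2,9], [3,4], [3,5], [3,8], [4,5], [4,7], [4,9], [5,7], [5,8], [6,7], [7,9]
  2-simplices (7): [1,3,8], [1,7,9], [2,3,5], [3,4,5], [3,5,8], [4,5,7], [4,7,9]

so the chain groups are C_0 ≅ Z^9, C_1 ≅ Z^17, C_2 ≅ Z^7.

∂_1: C_1 → C_0 is given by ∂[p,q] = [q] − [p]. For instance
  ∂[1,3] = [3] − [1].
The 9×17 boundary matrix has rank 8 and Smith normal form diag(1,1,1,1,1,1,1,1).

∂_2: C_2 → C_1 sends each 2-simplex [p,q,r] to [q,r] − [p,r] + [p,q]. For instance
  ∂[2,3,5] = [3,5] − [2,5] + [2,3],
  ∂[4,5,7] = [5,7] − [4,7] + [4,5].
The resulting 17×7 matrix has rank 7, and its Smith normal form has invariant factors (1,1,1,1,1,1,1).

Now H_k = ker ∂_k / im ∂_{k+1}, so:

  H_0: rank C_0 − rank ∂_1 = 9 − 8 = 1, and the invariant factors of ∂_1 are all 1, so H_0 = Z.
  H_1: rank ker ∂_1 − rank ∂_2 = (17 − 8) − 7 = 2, and the invariant factors of ∂_2 are all 1, so H_1 = Z^2.
  H_2: rank ker ∂_2 − rank ∂_3 = (7 − 7) − 0 = 0, and there is no ∂_3, so H_2 = 0.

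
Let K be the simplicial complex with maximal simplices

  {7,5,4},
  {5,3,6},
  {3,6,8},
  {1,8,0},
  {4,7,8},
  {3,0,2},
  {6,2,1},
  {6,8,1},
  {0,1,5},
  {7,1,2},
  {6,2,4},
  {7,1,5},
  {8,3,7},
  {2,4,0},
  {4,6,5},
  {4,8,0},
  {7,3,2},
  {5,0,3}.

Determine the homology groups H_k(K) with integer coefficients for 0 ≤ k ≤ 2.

We work with the vertex ordering 0 < 1 < 2 < 3 < 4 < 5 < 6 < 7 < 8. The simplices of K, each written with vertices in increasing order, are:

  0-simplices (9): [0], [1], [2], [3], [4], [5], [6], [7], [8]
  1-simplices (27): (27 of them)
  2-simplices (18): [0,1,5], [0,1,8], [0,2,3], [0,2,4], [0,3,5], [0,4,8], [1,2,6], [1,2,7], [1,5,7], [1,6,8], [2,3,7], [2,4,6], [3,5,6], [3,6,8], [3,7,8], [4,5,6], [4,5,7], [4,7,8]

giving chain groups C_0 ≅ Z^9, C_1 ≅ Z^27, C_2 ≅ Z^18.

The boundary map ∂_1: C_1 → C_0 sends each edge [p,q] (with p < q) to q − p.
The 9×27 boundary matrix has rank 8 and Smith normal form diag(1,1,1,1,1,1,1,1).

Boundary ∂_2: C_2 → C_1 maps a triangle to the signed sum of its edges. For instance
  ∂[4,5,7] = [5,7] − [4,7] + [4,5],
  ∂[1,2,6] = [2,6] − [1,6] + [1,2].
This gives a 27×18 integer matrix of rank 17; reducing to Smith normal form yields diagonal entries (1,1,1,1,1,1,1,1,1,1,1,1,1,1,1,1,1).

From H_k ≅ ker(∂_k) / im(∂_{k+1}) we obtain:

  H_0: rank C_0 − rank ∂_1 = 9 − 8 = 1, and the invariant factors of ∂_1 are all 1, so H_0 = Z.
  H_1: rank ker ∂_1 − rank ∂_2 = (27 − 8) − 17 = 2, and the invariant factors of ∂_2 are all 1, so H_1 = Z^2.
  H_2: rank ker ∂_2 − rank ∂_3 = (18 − 17) − 0 = 1, and there is no ∂_3, so H_2 = Z.

(K is a triangulation of the torus T^2.)

H_0 = Z,  H_1 = Z^2,  H_2 = Z.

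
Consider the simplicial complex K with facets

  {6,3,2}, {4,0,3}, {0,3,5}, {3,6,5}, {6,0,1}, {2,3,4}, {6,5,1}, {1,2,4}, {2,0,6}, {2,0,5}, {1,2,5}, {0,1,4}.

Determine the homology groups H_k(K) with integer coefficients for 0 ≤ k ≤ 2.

Fix the vertex order 0 < 1 < 2 < 3 < 4 < 5 < 6 and write every simplex with vertices in increasing order. Then dim K = 2 and the simplices of K are:

  0-simplices (7): [0], [1], [2], [3], [4], [5], [6]
  1-simplices (18): [0,1], [0,2], [0,3], [0,4], [0,5], [0,6], [1,2], [1,4], [1,5], [1,6], [2,3], [2,4], [2,5], [2,6], [3,4], [3,5], [3,6], [5,6]
  2-simplices (12): [0,1,4], [0,1,6], [0,2,5], [0,2,6], [0,3,4], [0,3,5], [1,2,4], [1,2,5], [1,5,6], [2,3,4], [2,3,6], [3,5,6]

Hence C_0 ≅ Z^7, C_1 ≅ Z^18, C_2 ≅ Z^12.

Boundary ∂_1: C_1 → C_0 is given by ∂[p,q] = [q] − [p]. For instance
  ∂[1,2] = [2] − [1].
The resulting 7×18 matrix has rank 6, and its Smith normal form has invariant factors (1,1,1,1,1,1).

The boundary map ∂_2: C_2 → C_1 sends each 2-simplex [p,q,r] to [q,r] − [p,r] + [p,q]. For instance
  ∂[0,3,5] = [3,5] − [0,5] + [0,3],
  ∂[0,2,6] = [2,6] − [0,6] + [0,2].
This gives a 18×12 integer matrix of rank 12; reducing to Smith normal form yields diagonal entries (1,1,1,1,1,1,1,1,1,1,1,2).

Computing H_k = (kernel of ∂_k) / (image of ∂_{k+1}):

  H_0: rank C_0 − rank ∂_1 = 7 − 6 = 1, and the invariant factors of ∂_1 are all 1, so H_0 ≅ Z.
  H_1: rank ker ∂_1 − rank ∂_2 = (18 − 6) − 12 = 0, and ∂_2 has invariant factor 2 > 1, so H_1 ≅ Z/2.
  H_2: rank ker ∂_2 − rank ∂_3 = (12 − 12) − 0 = 0, and there is no ∂_3, so H_2 ≅ 0.

(K is a triangulation of the real projective plane RP^2.)

H_0 ≅ Z,  H_1 ≅ Z/2,  H_2 = 0.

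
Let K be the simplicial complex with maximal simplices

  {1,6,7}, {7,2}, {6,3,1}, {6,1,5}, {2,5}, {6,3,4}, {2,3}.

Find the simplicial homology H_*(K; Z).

H_0 = Z,  H_1 = Z^2,  H_2 = 0.

Fix the vertex order 1 < 2 < 3 < 4 < 5 < 6 < 7 and write every simplex with vertices in increasing order. Then dim K = 2 and the simplices of K are:

  0-simplices (7): [1], [2], [3], [4], [5], [6], [7]
  1-simplices (12): [1,3], [1,5], [1,6], [1,7], [2,3], [2,5], [2,7], [3,4], [3,6], [4,6], [5,6], [6,7]
  2-simplices (4): [1,3,6], [1,5,6], [1,6,7], [3,4,6]

Hence C_0 ≅ Z^7, C_1 ≅ Z^12, C_2 ≅ Z^4.

∂_1: C_1 → C_0 maps an edge to its endpoints' difference, ∂[p,q] = q − p.
The 7×12 boundary matrix has rank 6 and Smith normal form diag(1,1,1,1,1,1).

∂_2: C_2 → C_1 acts by ∂[p,q,r] = [q,r] − [p,r] + [p,q]. For instance
  ∂[1,5,6] = [5,6] − [1,6] + [1,5],
  ∂[3,4,6] = [4,6] − [3,6] + [3,4].
As a 12×4 matrix over Z this has rank 4, with invariant factors (1,1,1,1).

Computing H_k = (kernel of ∂_k) / (image of ∂_{k+1}):

  H_0: rank C_0 − rank ∂_1 = 7 − 6 = 1, and the invariant factors of ∂_1 are all 1, so H_0 = Z.
  H_1: rank ker ∂_1 − rank ∂_2 = (12 − 6) − 4 = 2, and the invariant factors of ∂_2 are all 1, so H_1 = Z^2.
  H_2: rank ker ∂_2 − rank ∂_3 = (4 − 4) − 0 = 0, and there is no ∂_3, so H_2 = 0.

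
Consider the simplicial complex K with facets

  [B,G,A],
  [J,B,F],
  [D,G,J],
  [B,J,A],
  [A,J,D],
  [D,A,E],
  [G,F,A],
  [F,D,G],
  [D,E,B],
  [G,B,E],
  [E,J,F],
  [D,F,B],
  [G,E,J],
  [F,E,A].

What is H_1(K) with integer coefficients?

Take the total order A < B < D < E < F < G < J on the vertex set. Then K (dimension 2) consists of the simplices:

  0-simplices (7): A, B, D, E, F, G, J
  1-simplices (21): AB, AD, AE, AF, AG, AJ, BD, BE, BF, BG, BJ, DE, DF, DG, DJ, EF, EG, EJ, FG, FJ, GJ
  2-simplices (14): ABG, ABJ, ADE, ADJ, AEF, AFG, BDE, BDF, BEG, BFJ, DFG, DGJ, EFJ, EGJ

so the chain groups are C_0 ≅ Z^7, C_1 ≅ Z^21, C_2 ≅ Z^14.

Boundary ∂_1: C_1 → C_0 maps an edge to its endpoints' difference, ∂[p,q] = q − p. For instance
  ∂DJ = J − D.
This gives a 7×21 integer matrix of rank 6; reducing to Smith normal form yields diagonal entries (1,1,1,1,1,1).

∂_2: C_2 → C_1 maps a triangle to the signed sum of its edges. For instance
  ∂EGJ = GJ − EJ + EG,
  ∂BEG = EG − BG + BE.
This gives a 21×14 integer matrix of rank 13; reducing to Smith normal form yields diagonal entries (1,1,1,1,1,1,1,1,1,1,1,1,1).

Computing H_k = (kernel of ∂_k) / (image of ∂_{k+1}):

  H_1: rank ker ∂_1 − rank ∂_2 = (21 − 6) − 13 = 2, and the invariant factors of ∂_2 are all 1, so H_1 = Z^2.

H_1 ≅ Z^2.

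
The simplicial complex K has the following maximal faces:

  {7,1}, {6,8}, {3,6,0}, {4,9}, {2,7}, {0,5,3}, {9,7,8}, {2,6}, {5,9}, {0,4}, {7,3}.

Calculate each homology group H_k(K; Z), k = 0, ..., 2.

H_0 = Z,  H_1 = Z^4,  H_2 = 0.

K has 10 vertices, 16 edges, 3 triangles.
rank ∂_0 = 0, rank ∂_1 = 9 ⇒ b_0 = 10 − 0 − 9 = 1; all invariant factors of ∂_1 are 1 so no torsion. So H_0 = Z.
rank ∂_1 = 9, rank ∂_2 = 3 ⇒ b_1 = 16 − 9 − 3 = 4; all invariant factors of ∂_2 are 1 so no torsion. So H_1 = Z^4.
rank ∂_2 = 3, rank ∂_3 = 0 ⇒ b_2 = 3 − 3 − 0 = 0. So H_2 = 0.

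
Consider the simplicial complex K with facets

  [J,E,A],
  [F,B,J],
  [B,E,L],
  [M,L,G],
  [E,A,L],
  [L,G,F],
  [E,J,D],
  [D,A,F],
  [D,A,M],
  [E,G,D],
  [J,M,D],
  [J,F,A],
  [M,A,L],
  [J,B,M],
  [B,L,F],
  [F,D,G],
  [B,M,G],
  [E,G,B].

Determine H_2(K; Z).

We work with the vertex ordering A < B < D < E < F < G < J < L < M. The simplices of K, each written with vertices in increasing order, are:

  0-simplices (9): A, B, D, E, F, G, J, L, M
  1-simplices (27): AD, AE, AF, AJ, AL, AM, BE, BF, BG, BJ, BL, BM, DE, DF, DG, DJ, DM, EG, EJ, EL, FG, FJ, FL, GL, GM, JM, LM
  2-simplices (18): ADF, ADM, AEJ, AEL, AFJ, ALM, BEG, BEL, BFJ, BFL, BGM, BJM, DEG, DEJ, DFG, DJM, FGL, GLM

giving chain groups C_0 ≅ Z^9, C_1 ≅ Z^27, C_2 ≅ Z^18.

∂_1: C_1 → C_0 is given by ∂[p,q] = [q] − [p].
The 9×27 boundary matrix has rank 8 and Smith normal form diag(1,1,1,1,1,1,1,1).

Boundary ∂_2: C_2 → C_1 sends each 2-simplex [p,q,r] to [q,r] − [p,r] + [p,q]. For instance
  ∂BFL = FL − BL + BF,
  ∂AFJ = FJ − AJ + AF.
This gives a 27×18 integer matrix of rank 18; reducing to Smith normal form yields diagonal entries (1,1,1,1,1,1,1,1,1,1,1,1,1,1,1,1,1,2).

From H_k ≅ ker(∂_k) / im(∂_{k+1}) we obtain:

  H_2: rank ker ∂_2 − rank ∂_3 = (18 − 18) − 0 = 0, and there is no ∂_3, so H_2 = 0.

H_2 ≅ 0.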